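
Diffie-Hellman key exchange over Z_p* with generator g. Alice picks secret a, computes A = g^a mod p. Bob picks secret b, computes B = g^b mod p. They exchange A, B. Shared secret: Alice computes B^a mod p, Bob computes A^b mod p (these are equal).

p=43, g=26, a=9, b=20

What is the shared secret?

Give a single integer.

Answer: 21

Derivation:
A = 26^9 mod 43  (bits of 9 = 1001)
  bit 0 = 1: r = r^2 * 26 mod 43 = 1^2 * 26 = 1*26 = 26
  bit 1 = 0: r = r^2 mod 43 = 26^2 = 31
  bit 2 = 0: r = r^2 mod 43 = 31^2 = 15
  bit 3 = 1: r = r^2 * 26 mod 43 = 15^2 * 26 = 10*26 = 2
  -> A = 2
B = 26^20 mod 43  (bits of 20 = 10100)
  bit 0 = 1: r = r^2 * 26 mod 43 = 1^2 * 26 = 1*26 = 26
  bit 1 = 0: r = r^2 mod 43 = 26^2 = 31
  bit 2 = 1: r = r^2 * 26 mod 43 = 31^2 * 26 = 15*26 = 3
  bit 3 = 0: r = r^2 mod 43 = 3^2 = 9
  bit 4 = 0: r = r^2 mod 43 = 9^2 = 38
  -> B = 38
s = B^a = 38^9 mod 43  (bits of 9 = 1001)
  bit 0 = 1: r = r^2 * 38 mod 43 = 1^2 * 38 = 1*38 = 38
  bit 1 = 0: r = r^2 mod 43 = 38^2 = 25
  bit 2 = 0: r = r^2 mod 43 = 25^2 = 23
  bit 3 = 1: r = r^2 * 38 mod 43 = 23^2 * 38 = 13*38 = 21
  -> s = B^a = 21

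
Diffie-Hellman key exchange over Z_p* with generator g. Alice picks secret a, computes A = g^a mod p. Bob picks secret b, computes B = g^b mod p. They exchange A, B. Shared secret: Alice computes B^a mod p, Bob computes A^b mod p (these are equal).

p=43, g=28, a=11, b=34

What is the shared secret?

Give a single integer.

A = 28^11 mod 43  (bits of 11 = 1011)
  bit 0 = 1: r = r^2 * 28 mod 43 = 1^2 * 28 = 1*28 = 28
  bit 1 = 0: r = r^2 mod 43 = 28^2 = 10
  bit 2 = 1: r = r^2 * 28 mod 43 = 10^2 * 28 = 14*28 = 5
  bit 3 = 1: r = r^2 * 28 mod 43 = 5^2 * 28 = 25*28 = 12
  -> A = 12
B = 28^34 mod 43  (bits of 34 = 100010)
  bit 0 = 1: r = r^2 * 28 mod 43 = 1^2 * 28 = 1*28 = 28
  bit 1 = 0: r = r^2 mod 43 = 28^2 = 10
  bit 2 = 0: r = r^2 mod 43 = 10^2 = 14
  bit 3 = 0: r = r^2 mod 43 = 14^2 = 24
  bit 4 = 1: r = r^2 * 28 mod 43 = 24^2 * 28 = 17*28 = 3
  bit 5 = 0: r = r^2 mod 43 = 3^2 = 9
  -> B = 9
s = B^a = 9^11 mod 43  (bits of 11 = 1011)
  bit 0 = 1: r = r^2 * 9 mod 43 = 1^2 * 9 = 1*9 = 9
  bit 1 = 0: r = r^2 mod 43 = 9^2 = 38
  bit 2 = 1: r = r^2 * 9 mod 43 = 38^2 * 9 = 25*9 = 10
  bit 3 = 1: r = r^2 * 9 mod 43 = 10^2 * 9 = 14*9 = 40
  -> s = B^a = 40

Answer: 40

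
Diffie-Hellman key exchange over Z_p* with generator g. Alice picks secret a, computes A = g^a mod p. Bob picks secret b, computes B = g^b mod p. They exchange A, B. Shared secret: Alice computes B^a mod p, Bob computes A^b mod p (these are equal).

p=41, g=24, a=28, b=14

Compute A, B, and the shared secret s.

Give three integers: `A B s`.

A = 24^28 mod 41  (bits of 28 = 11100)
  bit 0 = 1: r = r^2 * 24 mod 41 = 1^2 * 24 = 1*24 = 24
  bit 1 = 1: r = r^2 * 24 mod 41 = 24^2 * 24 = 2*24 = 7
  bit 2 = 1: r = r^2 * 24 mod 41 = 7^2 * 24 = 8*24 = 28
  bit 3 = 0: r = r^2 mod 41 = 28^2 = 5
  bit 4 = 0: r = r^2 mod 41 = 5^2 = 25
  -> A = 25
B = 24^14 mod 41  (bits of 14 = 1110)
  bit 0 = 1: r = r^2 * 24 mod 41 = 1^2 * 24 = 1*24 = 24
  bit 1 = 1: r = r^2 * 24 mod 41 = 24^2 * 24 = 2*24 = 7
  bit 2 = 1: r = r^2 * 24 mod 41 = 7^2 * 24 = 8*24 = 28
  bit 3 = 0: r = r^2 mod 41 = 28^2 = 5
  -> B = 5
s = B^a = 5^28 mod 41  (bits of 28 = 11100)
  bit 0 = 1: r = r^2 * 5 mod 41 = 1^2 * 5 = 1*5 = 5
  bit 1 = 1: r = r^2 * 5 mod 41 = 5^2 * 5 = 25*5 = 2
  bit 2 = 1: r = r^2 * 5 mod 41 = 2^2 * 5 = 4*5 = 20
  bit 3 = 0: r = r^2 mod 41 = 20^2 = 31
  bit 4 = 0: r = r^2 mod 41 = 31^2 = 18
  -> s = B^a = 18

Answer: 25 5 18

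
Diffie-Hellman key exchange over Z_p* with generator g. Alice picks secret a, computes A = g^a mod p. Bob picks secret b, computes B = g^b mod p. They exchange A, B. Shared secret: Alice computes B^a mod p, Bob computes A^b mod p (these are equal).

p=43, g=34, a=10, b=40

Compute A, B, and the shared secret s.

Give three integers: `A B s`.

Answer: 14 17 9

Derivation:
A = 34^10 mod 43  (bits of 10 = 1010)
  bit 0 = 1: r = r^2 * 34 mod 43 = 1^2 * 34 = 1*34 = 34
  bit 1 = 0: r = r^2 mod 43 = 34^2 = 38
  bit 2 = 1: r = r^2 * 34 mod 43 = 38^2 * 34 = 25*34 = 33
  bit 3 = 0: r = r^2 mod 43 = 33^2 = 14
  -> A = 14
B = 34^40 mod 43  (bits of 40 = 101000)
  bit 0 = 1: r = r^2 * 34 mod 43 = 1^2 * 34 = 1*34 = 34
  bit 1 = 0: r = r^2 mod 43 = 34^2 = 38
  bit 2 = 1: r = r^2 * 34 mod 43 = 38^2 * 34 = 25*34 = 33
  bit 3 = 0: r = r^2 mod 43 = 33^2 = 14
  bit 4 = 0: r = r^2 mod 43 = 14^2 = 24
  bit 5 = 0: r = r^2 mod 43 = 24^2 = 17
  -> B = 17
s = B^a = 17^10 mod 43  (bits of 10 = 1010)
  bit 0 = 1: r = r^2 * 17 mod 43 = 1^2 * 17 = 1*17 = 17
  bit 1 = 0: r = r^2 mod 43 = 17^2 = 31
  bit 2 = 1: r = r^2 * 17 mod 43 = 31^2 * 17 = 15*17 = 40
  bit 3 = 0: r = r^2 mod 43 = 40^2 = 9
  -> s = B^a = 9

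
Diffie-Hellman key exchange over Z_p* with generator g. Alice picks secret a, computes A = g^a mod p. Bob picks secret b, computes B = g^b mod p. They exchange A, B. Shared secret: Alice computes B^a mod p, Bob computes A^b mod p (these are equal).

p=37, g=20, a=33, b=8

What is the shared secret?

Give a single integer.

Answer: 26

Derivation:
A = 20^33 mod 37  (bits of 33 = 100001)
  bit 0 = 1: r = r^2 * 20 mod 37 = 1^2 * 20 = 1*20 = 20
  bit 1 = 0: r = r^2 mod 37 = 20^2 = 30
  bit 2 = 0: r = r^2 mod 37 = 30^2 = 12
  bit 3 = 0: r = r^2 mod 37 = 12^2 = 33
  bit 4 = 0: r = r^2 mod 37 = 33^2 = 16
  bit 5 = 1: r = r^2 * 20 mod 37 = 16^2 * 20 = 34*20 = 14
  -> A = 14
B = 20^8 mod 37  (bits of 8 = 1000)
  bit 0 = 1: r = r^2 * 20 mod 37 = 1^2 * 20 = 1*20 = 20
  bit 1 = 0: r = r^2 mod 37 = 20^2 = 30
  bit 2 = 0: r = r^2 mod 37 = 30^2 = 12
  bit 3 = 0: r = r^2 mod 37 = 12^2 = 33
  -> B = 33
s = B^a = 33^33 mod 37  (bits of 33 = 100001)
  bit 0 = 1: r = r^2 * 33 mod 37 = 1^2 * 33 = 1*33 = 33
  bit 1 = 0: r = r^2 mod 37 = 33^2 = 16
  bit 2 = 0: r = r^2 mod 37 = 16^2 = 34
  bit 3 = 0: r = r^2 mod 37 = 34^2 = 9
  bit 4 = 0: r = r^2 mod 37 = 9^2 = 7
  bit 5 = 1: r = r^2 * 33 mod 37 = 7^2 * 33 = 12*33 = 26
  -> s = B^a = 26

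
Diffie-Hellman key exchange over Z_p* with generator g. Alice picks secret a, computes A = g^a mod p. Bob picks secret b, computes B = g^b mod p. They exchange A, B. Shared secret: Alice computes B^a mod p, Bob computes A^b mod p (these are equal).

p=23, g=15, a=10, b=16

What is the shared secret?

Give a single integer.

A = 15^10 mod 23  (bits of 10 = 1010)
  bit 0 = 1: r = r^2 * 15 mod 23 = 1^2 * 15 = 1*15 = 15
  bit 1 = 0: r = r^2 mod 23 = 15^2 = 18
  bit 2 = 1: r = r^2 * 15 mod 23 = 18^2 * 15 = 2*15 = 7
  bit 3 = 0: r = r^2 mod 23 = 7^2 = 3
  -> A = 3
B = 15^16 mod 23  (bits of 16 = 10000)
  bit 0 = 1: r = r^2 * 15 mod 23 = 1^2 * 15 = 1*15 = 15
  bit 1 = 0: r = r^2 mod 23 = 15^2 = 18
  bit 2 = 0: r = r^2 mod 23 = 18^2 = 2
  bit 3 = 0: r = r^2 mod 23 = 2^2 = 4
  bit 4 = 0: r = r^2 mod 23 = 4^2 = 16
  -> B = 16
s = B^a = 16^10 mod 23  (bits of 10 = 1010)
  bit 0 = 1: r = r^2 * 16 mod 23 = 1^2 * 16 = 1*16 = 16
  bit 1 = 0: r = r^2 mod 23 = 16^2 = 3
  bit 2 = 1: r = r^2 * 16 mod 23 = 3^2 * 16 = 9*16 = 6
  bit 3 = 0: r = r^2 mod 23 = 6^2 = 13
  -> s = B^a = 13

Answer: 13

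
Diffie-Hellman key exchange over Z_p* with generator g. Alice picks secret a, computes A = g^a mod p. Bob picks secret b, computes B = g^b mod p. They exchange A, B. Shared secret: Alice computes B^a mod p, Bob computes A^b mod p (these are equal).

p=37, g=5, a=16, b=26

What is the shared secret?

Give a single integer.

Answer: 12

Derivation:
A = 5^16 mod 37  (bits of 16 = 10000)
  bit 0 = 1: r = r^2 * 5 mod 37 = 1^2 * 5 = 1*5 = 5
  bit 1 = 0: r = r^2 mod 37 = 5^2 = 25
  bit 2 = 0: r = r^2 mod 37 = 25^2 = 33
  bit 3 = 0: r = r^2 mod 37 = 33^2 = 16
  bit 4 = 0: r = r^2 mod 37 = 16^2 = 34
  -> A = 34
B = 5^26 mod 37  (bits of 26 = 11010)
  bit 0 = 1: r = r^2 * 5 mod 37 = 1^2 * 5 = 1*5 = 5
  bit 1 = 1: r = r^2 * 5 mod 37 = 5^2 * 5 = 25*5 = 14
  bit 2 = 0: r = r^2 mod 37 = 14^2 = 11
  bit 3 = 1: r = r^2 * 5 mod 37 = 11^2 * 5 = 10*5 = 13
  bit 4 = 0: r = r^2 mod 37 = 13^2 = 21
  -> B = 21
s = B^a = 21^16 mod 37  (bits of 16 = 10000)
  bit 0 = 1: r = r^2 * 21 mod 37 = 1^2 * 21 = 1*21 = 21
  bit 1 = 0: r = r^2 mod 37 = 21^2 = 34
  bit 2 = 0: r = r^2 mod 37 = 34^2 = 9
  bit 3 = 0: r = r^2 mod 37 = 9^2 = 7
  bit 4 = 0: r = r^2 mod 37 = 7^2 = 12
  -> s = B^a = 12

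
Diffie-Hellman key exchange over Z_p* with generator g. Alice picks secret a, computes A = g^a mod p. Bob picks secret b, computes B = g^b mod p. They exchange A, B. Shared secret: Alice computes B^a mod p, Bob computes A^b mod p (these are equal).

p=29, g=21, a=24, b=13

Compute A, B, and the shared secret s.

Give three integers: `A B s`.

Answer: 25 11 7

Derivation:
A = 21^24 mod 29  (bits of 24 = 11000)
  bit 0 = 1: r = r^2 * 21 mod 29 = 1^2 * 21 = 1*21 = 21
  bit 1 = 1: r = r^2 * 21 mod 29 = 21^2 * 21 = 6*21 = 10
  bit 2 = 0: r = r^2 mod 29 = 10^2 = 13
  bit 3 = 0: r = r^2 mod 29 = 13^2 = 24
  bit 4 = 0: r = r^2 mod 29 = 24^2 = 25
  -> A = 25
B = 21^13 mod 29  (bits of 13 = 1101)
  bit 0 = 1: r = r^2 * 21 mod 29 = 1^2 * 21 = 1*21 = 21
  bit 1 = 1: r = r^2 * 21 mod 29 = 21^2 * 21 = 6*21 = 10
  bit 2 = 0: r = r^2 mod 29 = 10^2 = 13
  bit 3 = 1: r = r^2 * 21 mod 29 = 13^2 * 21 = 24*21 = 11
  -> B = 11
s = B^a = 11^24 mod 29  (bits of 24 = 11000)
  bit 0 = 1: r = r^2 * 11 mod 29 = 1^2 * 11 = 1*11 = 11
  bit 1 = 1: r = r^2 * 11 mod 29 = 11^2 * 11 = 5*11 = 26
  bit 2 = 0: r = r^2 mod 29 = 26^2 = 9
  bit 3 = 0: r = r^2 mod 29 = 9^2 = 23
  bit 4 = 0: r = r^2 mod 29 = 23^2 = 7
  -> s = B^a = 7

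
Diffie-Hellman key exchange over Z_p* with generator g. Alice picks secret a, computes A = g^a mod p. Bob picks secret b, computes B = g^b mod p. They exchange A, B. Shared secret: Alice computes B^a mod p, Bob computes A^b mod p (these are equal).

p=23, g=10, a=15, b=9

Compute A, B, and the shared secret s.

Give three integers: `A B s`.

A = 10^15 mod 23  (bits of 15 = 1111)
  bit 0 = 1: r = r^2 * 10 mod 23 = 1^2 * 10 = 1*10 = 10
  bit 1 = 1: r = r^2 * 10 mod 23 = 10^2 * 10 = 8*10 = 11
  bit 2 = 1: r = r^2 * 10 mod 23 = 11^2 * 10 = 6*10 = 14
  bit 3 = 1: r = r^2 * 10 mod 23 = 14^2 * 10 = 12*10 = 5
  -> A = 5
B = 10^9 mod 23  (bits of 9 = 1001)
  bit 0 = 1: r = r^2 * 10 mod 23 = 1^2 * 10 = 1*10 = 10
  bit 1 = 0: r = r^2 mod 23 = 10^2 = 8
  bit 2 = 0: r = r^2 mod 23 = 8^2 = 18
  bit 3 = 1: r = r^2 * 10 mod 23 = 18^2 * 10 = 2*10 = 20
  -> B = 20
s = B^a = 20^15 mod 23  (bits of 15 = 1111)
  bit 0 = 1: r = r^2 * 20 mod 23 = 1^2 * 20 = 1*20 = 20
  bit 1 = 1: r = r^2 * 20 mod 23 = 20^2 * 20 = 9*20 = 19
  bit 2 = 1: r = r^2 * 20 mod 23 = 19^2 * 20 = 16*20 = 21
  bit 3 = 1: r = r^2 * 20 mod 23 = 21^2 * 20 = 4*20 = 11
  -> s = B^a = 11

Answer: 5 20 11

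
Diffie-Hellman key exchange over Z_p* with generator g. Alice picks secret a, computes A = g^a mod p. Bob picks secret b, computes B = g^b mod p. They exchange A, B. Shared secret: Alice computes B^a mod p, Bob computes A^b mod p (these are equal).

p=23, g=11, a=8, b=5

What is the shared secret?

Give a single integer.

Answer: 16

Derivation:
A = 11^8 mod 23  (bits of 8 = 1000)
  bit 0 = 1: r = r^2 * 11 mod 23 = 1^2 * 11 = 1*11 = 11
  bit 1 = 0: r = r^2 mod 23 = 11^2 = 6
  bit 2 = 0: r = r^2 mod 23 = 6^2 = 13
  bit 3 = 0: r = r^2 mod 23 = 13^2 = 8
  -> A = 8
B = 11^5 mod 23  (bits of 5 = 101)
  bit 0 = 1: r = r^2 * 11 mod 23 = 1^2 * 11 = 1*11 = 11
  bit 1 = 0: r = r^2 mod 23 = 11^2 = 6
  bit 2 = 1: r = r^2 * 11 mod 23 = 6^2 * 11 = 13*11 = 5
  -> B = 5
s = B^a = 5^8 mod 23  (bits of 8 = 1000)
  bit 0 = 1: r = r^2 * 5 mod 23 = 1^2 * 5 = 1*5 = 5
  bit 1 = 0: r = r^2 mod 23 = 5^2 = 2
  bit 2 = 0: r = r^2 mod 23 = 2^2 = 4
  bit 3 = 0: r = r^2 mod 23 = 4^2 = 16
  -> s = B^a = 16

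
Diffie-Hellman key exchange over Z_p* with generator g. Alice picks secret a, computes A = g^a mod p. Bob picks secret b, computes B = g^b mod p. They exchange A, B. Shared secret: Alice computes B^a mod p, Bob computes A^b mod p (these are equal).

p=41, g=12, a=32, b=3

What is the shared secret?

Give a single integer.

Answer: 37

Derivation:
A = 12^32 mod 41  (bits of 32 = 100000)
  bit 0 = 1: r = r^2 * 12 mod 41 = 1^2 * 12 = 1*12 = 12
  bit 1 = 0: r = r^2 mod 41 = 12^2 = 21
  bit 2 = 0: r = r^2 mod 41 = 21^2 = 31
  bit 3 = 0: r = r^2 mod 41 = 31^2 = 18
  bit 4 = 0: r = r^2 mod 41 = 18^2 = 37
  bit 5 = 0: r = r^2 mod 41 = 37^2 = 16
  -> A = 16
B = 12^3 mod 41  (bits of 3 = 11)
  bit 0 = 1: r = r^2 * 12 mod 41 = 1^2 * 12 = 1*12 = 12
  bit 1 = 1: r = r^2 * 12 mod 41 = 12^2 * 12 = 21*12 = 6
  -> B = 6
s = B^a = 6^32 mod 41  (bits of 32 = 100000)
  bit 0 = 1: r = r^2 * 6 mod 41 = 1^2 * 6 = 1*6 = 6
  bit 1 = 0: r = r^2 mod 41 = 6^2 = 36
  bit 2 = 0: r = r^2 mod 41 = 36^2 = 25
  bit 3 = 0: r = r^2 mod 41 = 25^2 = 10
  bit 4 = 0: r = r^2 mod 41 = 10^2 = 18
  bit 5 = 0: r = r^2 mod 41 = 18^2 = 37
  -> s = B^a = 37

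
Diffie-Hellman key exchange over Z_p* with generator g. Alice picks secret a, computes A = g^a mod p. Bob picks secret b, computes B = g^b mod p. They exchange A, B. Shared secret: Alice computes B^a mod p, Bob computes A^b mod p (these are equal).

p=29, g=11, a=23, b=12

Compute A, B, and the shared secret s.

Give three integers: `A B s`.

Answer: 27 23 7

Derivation:
A = 11^23 mod 29  (bits of 23 = 10111)
  bit 0 = 1: r = r^2 * 11 mod 29 = 1^2 * 11 = 1*11 = 11
  bit 1 = 0: r = r^2 mod 29 = 11^2 = 5
  bit 2 = 1: r = r^2 * 11 mod 29 = 5^2 * 11 = 25*11 = 14
  bit 3 = 1: r = r^2 * 11 mod 29 = 14^2 * 11 = 22*11 = 10
  bit 4 = 1: r = r^2 * 11 mod 29 = 10^2 * 11 = 13*11 = 27
  -> A = 27
B = 11^12 mod 29  (bits of 12 = 1100)
  bit 0 = 1: r = r^2 * 11 mod 29 = 1^2 * 11 = 1*11 = 11
  bit 1 = 1: r = r^2 * 11 mod 29 = 11^2 * 11 = 5*11 = 26
  bit 2 = 0: r = r^2 mod 29 = 26^2 = 9
  bit 3 = 0: r = r^2 mod 29 = 9^2 = 23
  -> B = 23
s = B^a = 23^23 mod 29  (bits of 23 = 10111)
  bit 0 = 1: r = r^2 * 23 mod 29 = 1^2 * 23 = 1*23 = 23
  bit 1 = 0: r = r^2 mod 29 = 23^2 = 7
  bit 2 = 1: r = r^2 * 23 mod 29 = 7^2 * 23 = 20*23 = 25
  bit 3 = 1: r = r^2 * 23 mod 29 = 25^2 * 23 = 16*23 = 20
  bit 4 = 1: r = r^2 * 23 mod 29 = 20^2 * 23 = 23*23 = 7
  -> s = B^a = 7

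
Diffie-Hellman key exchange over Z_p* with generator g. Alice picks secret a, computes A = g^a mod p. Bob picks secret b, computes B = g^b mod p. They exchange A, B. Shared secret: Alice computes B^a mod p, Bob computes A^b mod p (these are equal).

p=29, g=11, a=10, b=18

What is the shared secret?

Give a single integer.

A = 11^10 mod 29  (bits of 10 = 1010)
  bit 0 = 1: r = r^2 * 11 mod 29 = 1^2 * 11 = 1*11 = 11
  bit 1 = 0: r = r^2 mod 29 = 11^2 = 5
  bit 2 = 1: r = r^2 * 11 mod 29 = 5^2 * 11 = 25*11 = 14
  bit 3 = 0: r = r^2 mod 29 = 14^2 = 22
  -> A = 22
B = 11^18 mod 29  (bits of 18 = 10010)
  bit 0 = 1: r = r^2 * 11 mod 29 = 1^2 * 11 = 1*11 = 11
  bit 1 = 0: r = r^2 mod 29 = 11^2 = 5
  bit 2 = 0: r = r^2 mod 29 = 5^2 = 25
  bit 3 = 1: r = r^2 * 11 mod 29 = 25^2 * 11 = 16*11 = 2
  bit 4 = 0: r = r^2 mod 29 = 2^2 = 4
  -> B = 4
s = B^a = 4^10 mod 29  (bits of 10 = 1010)
  bit 0 = 1: r = r^2 * 4 mod 29 = 1^2 * 4 = 1*4 = 4
  bit 1 = 0: r = r^2 mod 29 = 4^2 = 16
  bit 2 = 1: r = r^2 * 4 mod 29 = 16^2 * 4 = 24*4 = 9
  bit 3 = 0: r = r^2 mod 29 = 9^2 = 23
  -> s = B^a = 23

Answer: 23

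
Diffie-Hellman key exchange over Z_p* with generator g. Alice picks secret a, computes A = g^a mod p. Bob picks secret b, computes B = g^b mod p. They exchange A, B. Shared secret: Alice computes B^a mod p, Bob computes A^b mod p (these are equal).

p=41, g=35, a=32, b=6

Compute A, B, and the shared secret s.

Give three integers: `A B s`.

A = 35^32 mod 41  (bits of 32 = 100000)
  bit 0 = 1: r = r^2 * 35 mod 41 = 1^2 * 35 = 1*35 = 35
  bit 1 = 0: r = r^2 mod 41 = 35^2 = 36
  bit 2 = 0: r = r^2 mod 41 = 36^2 = 25
  bit 3 = 0: r = r^2 mod 41 = 25^2 = 10
  bit 4 = 0: r = r^2 mod 41 = 10^2 = 18
  bit 5 = 0: r = r^2 mod 41 = 18^2 = 37
  -> A = 37
B = 35^6 mod 41  (bits of 6 = 110)
  bit 0 = 1: r = r^2 * 35 mod 41 = 1^2 * 35 = 1*35 = 35
  bit 1 = 1: r = r^2 * 35 mod 41 = 35^2 * 35 = 36*35 = 30
  bit 2 = 0: r = r^2 mod 41 = 30^2 = 39
  -> B = 39
s = B^a = 39^32 mod 41  (bits of 32 = 100000)
  bit 0 = 1: r = r^2 * 39 mod 41 = 1^2 * 39 = 1*39 = 39
  bit 1 = 0: r = r^2 mod 41 = 39^2 = 4
  bit 2 = 0: r = r^2 mod 41 = 4^2 = 16
  bit 3 = 0: r = r^2 mod 41 = 16^2 = 10
  bit 4 = 0: r = r^2 mod 41 = 10^2 = 18
  bit 5 = 0: r = r^2 mod 41 = 18^2 = 37
  -> s = B^a = 37

Answer: 37 39 37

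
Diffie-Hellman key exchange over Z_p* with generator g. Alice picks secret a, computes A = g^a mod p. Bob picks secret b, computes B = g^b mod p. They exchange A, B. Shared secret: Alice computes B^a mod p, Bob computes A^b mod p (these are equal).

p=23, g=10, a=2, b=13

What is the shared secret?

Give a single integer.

A = 10^2 mod 23  (bits of 2 = 10)
  bit 0 = 1: r = r^2 * 10 mod 23 = 1^2 * 10 = 1*10 = 10
  bit 1 = 0: r = r^2 mod 23 = 10^2 = 8
  -> A = 8
B = 10^13 mod 23  (bits of 13 = 1101)
  bit 0 = 1: r = r^2 * 10 mod 23 = 1^2 * 10 = 1*10 = 10
  bit 1 = 1: r = r^2 * 10 mod 23 = 10^2 * 10 = 8*10 = 11
  bit 2 = 0: r = r^2 mod 23 = 11^2 = 6
  bit 3 = 1: r = r^2 * 10 mod 23 = 6^2 * 10 = 13*10 = 15
  -> B = 15
s = B^a = 15^2 mod 23  (bits of 2 = 10)
  bit 0 = 1: r = r^2 * 15 mod 23 = 1^2 * 15 = 1*15 = 15
  bit 1 = 0: r = r^2 mod 23 = 15^2 = 18
  -> s = B^a = 18

Answer: 18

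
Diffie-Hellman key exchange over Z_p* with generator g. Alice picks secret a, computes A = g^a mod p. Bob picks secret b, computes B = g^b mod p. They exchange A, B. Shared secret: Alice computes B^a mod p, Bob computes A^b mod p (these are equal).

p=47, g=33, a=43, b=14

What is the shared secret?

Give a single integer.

A = 33^43 mod 47  (bits of 43 = 101011)
  bit 0 = 1: r = r^2 * 33 mod 47 = 1^2 * 33 = 1*33 = 33
  bit 1 = 0: r = r^2 mod 47 = 33^2 = 8
  bit 2 = 1: r = r^2 * 33 mod 47 = 8^2 * 33 = 17*33 = 44
  bit 3 = 0: r = r^2 mod 47 = 44^2 = 9
  bit 4 = 1: r = r^2 * 33 mod 47 = 9^2 * 33 = 34*33 = 41
  bit 5 = 1: r = r^2 * 33 mod 47 = 41^2 * 33 = 36*33 = 13
  -> A = 13
B = 33^14 mod 47  (bits of 14 = 1110)
  bit 0 = 1: r = r^2 * 33 mod 47 = 1^2 * 33 = 1*33 = 33
  bit 1 = 1: r = r^2 * 33 mod 47 = 33^2 * 33 = 8*33 = 29
  bit 2 = 1: r = r^2 * 33 mod 47 = 29^2 * 33 = 42*33 = 23
  bit 3 = 0: r = r^2 mod 47 = 23^2 = 12
  -> B = 12
s = B^a = 12^43 mod 47  (bits of 43 = 101011)
  bit 0 = 1: r = r^2 * 12 mod 47 = 1^2 * 12 = 1*12 = 12
  bit 1 = 0: r = r^2 mod 47 = 12^2 = 3
  bit 2 = 1: r = r^2 * 12 mod 47 = 3^2 * 12 = 9*12 = 14
  bit 3 = 0: r = r^2 mod 47 = 14^2 = 8
  bit 4 = 1: r = r^2 * 12 mod 47 = 8^2 * 12 = 17*12 = 16
  bit 5 = 1: r = r^2 * 12 mod 47 = 16^2 * 12 = 21*12 = 17
  -> s = B^a = 17

Answer: 17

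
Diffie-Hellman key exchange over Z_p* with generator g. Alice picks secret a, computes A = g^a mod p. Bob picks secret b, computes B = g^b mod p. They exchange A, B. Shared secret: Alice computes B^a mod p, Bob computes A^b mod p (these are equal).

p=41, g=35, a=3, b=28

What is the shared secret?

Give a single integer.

Answer: 25

Derivation:
A = 35^3 mod 41  (bits of 3 = 11)
  bit 0 = 1: r = r^2 * 35 mod 41 = 1^2 * 35 = 1*35 = 35
  bit 1 = 1: r = r^2 * 35 mod 41 = 35^2 * 35 = 36*35 = 30
  -> A = 30
B = 35^28 mod 41  (bits of 28 = 11100)
  bit 0 = 1: r = r^2 * 35 mod 41 = 1^2 * 35 = 1*35 = 35
  bit 1 = 1: r = r^2 * 35 mod 41 = 35^2 * 35 = 36*35 = 30
  bit 2 = 1: r = r^2 * 35 mod 41 = 30^2 * 35 = 39*35 = 12
  bit 3 = 0: r = r^2 mod 41 = 12^2 = 21
  bit 4 = 0: r = r^2 mod 41 = 21^2 = 31
  -> B = 31
s = B^a = 31^3 mod 41  (bits of 3 = 11)
  bit 0 = 1: r = r^2 * 31 mod 41 = 1^2 * 31 = 1*31 = 31
  bit 1 = 1: r = r^2 * 31 mod 41 = 31^2 * 31 = 18*31 = 25
  -> s = B^a = 25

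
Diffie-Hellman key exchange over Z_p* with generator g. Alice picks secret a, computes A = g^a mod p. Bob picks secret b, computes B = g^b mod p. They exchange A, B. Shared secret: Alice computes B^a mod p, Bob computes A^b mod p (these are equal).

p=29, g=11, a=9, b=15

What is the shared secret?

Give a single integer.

A = 11^9 mod 29  (bits of 9 = 1001)
  bit 0 = 1: r = r^2 * 11 mod 29 = 1^2 * 11 = 1*11 = 11
  bit 1 = 0: r = r^2 mod 29 = 11^2 = 5
  bit 2 = 0: r = r^2 mod 29 = 5^2 = 25
  bit 3 = 1: r = r^2 * 11 mod 29 = 25^2 * 11 = 16*11 = 2
  -> A = 2
B = 11^15 mod 29  (bits of 15 = 1111)
  bit 0 = 1: r = r^2 * 11 mod 29 = 1^2 * 11 = 1*11 = 11
  bit 1 = 1: r = r^2 * 11 mod 29 = 11^2 * 11 = 5*11 = 26
  bit 2 = 1: r = r^2 * 11 mod 29 = 26^2 * 11 = 9*11 = 12
  bit 3 = 1: r = r^2 * 11 mod 29 = 12^2 * 11 = 28*11 = 18
  -> B = 18
s = B^a = 18^9 mod 29  (bits of 9 = 1001)
  bit 0 = 1: r = r^2 * 18 mod 29 = 1^2 * 18 = 1*18 = 18
  bit 1 = 0: r = r^2 mod 29 = 18^2 = 5
  bit 2 = 0: r = r^2 mod 29 = 5^2 = 25
  bit 3 = 1: r = r^2 * 18 mod 29 = 25^2 * 18 = 16*18 = 27
  -> s = B^a = 27

Answer: 27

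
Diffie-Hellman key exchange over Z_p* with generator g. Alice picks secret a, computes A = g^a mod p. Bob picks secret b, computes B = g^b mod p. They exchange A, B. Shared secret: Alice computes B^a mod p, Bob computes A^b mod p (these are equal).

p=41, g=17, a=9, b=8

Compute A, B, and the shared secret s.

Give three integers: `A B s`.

Answer: 26 16 18

Derivation:
A = 17^9 mod 41  (bits of 9 = 1001)
  bit 0 = 1: r = r^2 * 17 mod 41 = 1^2 * 17 = 1*17 = 17
  bit 1 = 0: r = r^2 mod 41 = 17^2 = 2
  bit 2 = 0: r = r^2 mod 41 = 2^2 = 4
  bit 3 = 1: r = r^2 * 17 mod 41 = 4^2 * 17 = 16*17 = 26
  -> A = 26
B = 17^8 mod 41  (bits of 8 = 1000)
  bit 0 = 1: r = r^2 * 17 mod 41 = 1^2 * 17 = 1*17 = 17
  bit 1 = 0: r = r^2 mod 41 = 17^2 = 2
  bit 2 = 0: r = r^2 mod 41 = 2^2 = 4
  bit 3 = 0: r = r^2 mod 41 = 4^2 = 16
  -> B = 16
s = B^a = 16^9 mod 41  (bits of 9 = 1001)
  bit 0 = 1: r = r^2 * 16 mod 41 = 1^2 * 16 = 1*16 = 16
  bit 1 = 0: r = r^2 mod 41 = 16^2 = 10
  bit 2 = 0: r = r^2 mod 41 = 10^2 = 18
  bit 3 = 1: r = r^2 * 16 mod 41 = 18^2 * 16 = 37*16 = 18
  -> s = B^a = 18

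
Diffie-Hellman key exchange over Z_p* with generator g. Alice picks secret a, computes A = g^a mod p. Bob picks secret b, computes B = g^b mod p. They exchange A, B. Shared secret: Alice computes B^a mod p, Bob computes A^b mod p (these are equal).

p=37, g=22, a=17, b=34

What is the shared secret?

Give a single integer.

A = 22^17 mod 37  (bits of 17 = 10001)
  bit 0 = 1: r = r^2 * 22 mod 37 = 1^2 * 22 = 1*22 = 22
  bit 1 = 0: r = r^2 mod 37 = 22^2 = 3
  bit 2 = 0: r = r^2 mod 37 = 3^2 = 9
  bit 3 = 0: r = r^2 mod 37 = 9^2 = 7
  bit 4 = 1: r = r^2 * 22 mod 37 = 7^2 * 22 = 12*22 = 5
  -> A = 5
B = 22^34 mod 37  (bits of 34 = 100010)
  bit 0 = 1: r = r^2 * 22 mod 37 = 1^2 * 22 = 1*22 = 22
  bit 1 = 0: r = r^2 mod 37 = 22^2 = 3
  bit 2 = 0: r = r^2 mod 37 = 3^2 = 9
  bit 3 = 0: r = r^2 mod 37 = 9^2 = 7
  bit 4 = 1: r = r^2 * 22 mod 37 = 7^2 * 22 = 12*22 = 5
  bit 5 = 0: r = r^2 mod 37 = 5^2 = 25
  -> B = 25
s = B^a = 25^17 mod 37  (bits of 17 = 10001)
  bit 0 = 1: r = r^2 * 25 mod 37 = 1^2 * 25 = 1*25 = 25
  bit 1 = 0: r = r^2 mod 37 = 25^2 = 33
  bit 2 = 0: r = r^2 mod 37 = 33^2 = 16
  bit 3 = 0: r = r^2 mod 37 = 16^2 = 34
  bit 4 = 1: r = r^2 * 25 mod 37 = 34^2 * 25 = 9*25 = 3
  -> s = B^a = 3

Answer: 3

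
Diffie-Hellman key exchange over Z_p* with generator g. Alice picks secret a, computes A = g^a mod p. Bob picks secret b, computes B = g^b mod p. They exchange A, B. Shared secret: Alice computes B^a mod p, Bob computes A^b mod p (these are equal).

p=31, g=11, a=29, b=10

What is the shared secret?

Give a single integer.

A = 11^29 mod 31  (bits of 29 = 11101)
  bit 0 = 1: r = r^2 * 11 mod 31 = 1^2 * 11 = 1*11 = 11
  bit 1 = 1: r = r^2 * 11 mod 31 = 11^2 * 11 = 28*11 = 29
  bit 2 = 1: r = r^2 * 11 mod 31 = 29^2 * 11 = 4*11 = 13
  bit 3 = 0: r = r^2 mod 31 = 13^2 = 14
  bit 4 = 1: r = r^2 * 11 mod 31 = 14^2 * 11 = 10*11 = 17
  -> A = 17
B = 11^10 mod 31  (bits of 10 = 1010)
  bit 0 = 1: r = r^2 * 11 mod 31 = 1^2 * 11 = 1*11 = 11
  bit 1 = 0: r = r^2 mod 31 = 11^2 = 28
  bit 2 = 1: r = r^2 * 11 mod 31 = 28^2 * 11 = 9*11 = 6
  bit 3 = 0: r = r^2 mod 31 = 6^2 = 5
  -> B = 5
s = B^a = 5^29 mod 31  (bits of 29 = 11101)
  bit 0 = 1: r = r^2 * 5 mod 31 = 1^2 * 5 = 1*5 = 5
  bit 1 = 1: r = r^2 * 5 mod 31 = 5^2 * 5 = 25*5 = 1
  bit 2 = 1: r = r^2 * 5 mod 31 = 1^2 * 5 = 1*5 = 5
  bit 3 = 0: r = r^2 mod 31 = 5^2 = 25
  bit 4 = 1: r = r^2 * 5 mod 31 = 25^2 * 5 = 5*5 = 25
  -> s = B^a = 25

Answer: 25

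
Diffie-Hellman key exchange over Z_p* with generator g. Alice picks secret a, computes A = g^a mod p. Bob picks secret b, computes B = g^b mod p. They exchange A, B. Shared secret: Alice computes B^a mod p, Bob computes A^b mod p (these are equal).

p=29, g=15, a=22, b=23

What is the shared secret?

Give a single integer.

Answer: 22

Derivation:
A = 15^22 mod 29  (bits of 22 = 10110)
  bit 0 = 1: r = r^2 * 15 mod 29 = 1^2 * 15 = 1*15 = 15
  bit 1 = 0: r = r^2 mod 29 = 15^2 = 22
  bit 2 = 1: r = r^2 * 15 mod 29 = 22^2 * 15 = 20*15 = 10
  bit 3 = 1: r = r^2 * 15 mod 29 = 10^2 * 15 = 13*15 = 21
  bit 4 = 0: r = r^2 mod 29 = 21^2 = 6
  -> A = 6
B = 15^23 mod 29  (bits of 23 = 10111)
  bit 0 = 1: r = r^2 * 15 mod 29 = 1^2 * 15 = 1*15 = 15
  bit 1 = 0: r = r^2 mod 29 = 15^2 = 22
  bit 2 = 1: r = r^2 * 15 mod 29 = 22^2 * 15 = 20*15 = 10
  bit 3 = 1: r = r^2 * 15 mod 29 = 10^2 * 15 = 13*15 = 21
  bit 4 = 1: r = r^2 * 15 mod 29 = 21^2 * 15 = 6*15 = 3
  -> B = 3
s = B^a = 3^22 mod 29  (bits of 22 = 10110)
  bit 0 = 1: r = r^2 * 3 mod 29 = 1^2 * 3 = 1*3 = 3
  bit 1 = 0: r = r^2 mod 29 = 3^2 = 9
  bit 2 = 1: r = r^2 * 3 mod 29 = 9^2 * 3 = 23*3 = 11
  bit 3 = 1: r = r^2 * 3 mod 29 = 11^2 * 3 = 5*3 = 15
  bit 4 = 0: r = r^2 mod 29 = 15^2 = 22
  -> s = B^a = 22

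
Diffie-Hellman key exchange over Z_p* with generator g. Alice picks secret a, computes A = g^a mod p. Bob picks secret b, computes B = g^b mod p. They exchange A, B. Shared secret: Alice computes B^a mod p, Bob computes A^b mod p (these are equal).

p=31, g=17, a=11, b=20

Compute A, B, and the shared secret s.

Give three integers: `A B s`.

A = 17^11 mod 31  (bits of 11 = 1011)
  bit 0 = 1: r = r^2 * 17 mod 31 = 1^2 * 17 = 1*17 = 17
  bit 1 = 0: r = r^2 mod 31 = 17^2 = 10
  bit 2 = 1: r = r^2 * 17 mod 31 = 10^2 * 17 = 7*17 = 26
  bit 3 = 1: r = r^2 * 17 mod 31 = 26^2 * 17 = 25*17 = 22
  -> A = 22
B = 17^20 mod 31  (bits of 20 = 10100)
  bit 0 = 1: r = r^2 * 17 mod 31 = 1^2 * 17 = 1*17 = 17
  bit 1 = 0: r = r^2 mod 31 = 17^2 = 10
  bit 2 = 1: r = r^2 * 17 mod 31 = 10^2 * 17 = 7*17 = 26
  bit 3 = 0: r = r^2 mod 31 = 26^2 = 25
  bit 4 = 0: r = r^2 mod 31 = 25^2 = 5
  -> B = 5
s = B^a = 5^11 mod 31  (bits of 11 = 1011)
  bit 0 = 1: r = r^2 * 5 mod 31 = 1^2 * 5 = 1*5 = 5
  bit 1 = 0: r = r^2 mod 31 = 5^2 = 25
  bit 2 = 1: r = r^2 * 5 mod 31 = 25^2 * 5 = 5*5 = 25
  bit 3 = 1: r = r^2 * 5 mod 31 = 25^2 * 5 = 5*5 = 25
  -> s = B^a = 25

Answer: 22 5 25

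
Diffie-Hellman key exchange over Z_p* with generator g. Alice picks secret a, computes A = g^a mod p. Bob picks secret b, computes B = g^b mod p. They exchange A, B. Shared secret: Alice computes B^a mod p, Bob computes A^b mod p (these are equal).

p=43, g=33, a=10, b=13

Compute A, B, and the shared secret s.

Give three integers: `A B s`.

Answer: 23 5 24

Derivation:
A = 33^10 mod 43  (bits of 10 = 1010)
  bit 0 = 1: r = r^2 * 33 mod 43 = 1^2 * 33 = 1*33 = 33
  bit 1 = 0: r = r^2 mod 43 = 33^2 = 14
  bit 2 = 1: r = r^2 * 33 mod 43 = 14^2 * 33 = 24*33 = 18
  bit 3 = 0: r = r^2 mod 43 = 18^2 = 23
  -> A = 23
B = 33^13 mod 43  (bits of 13 = 1101)
  bit 0 = 1: r = r^2 * 33 mod 43 = 1^2 * 33 = 1*33 = 33
  bit 1 = 1: r = r^2 * 33 mod 43 = 33^2 * 33 = 14*33 = 32
  bit 2 = 0: r = r^2 mod 43 = 32^2 = 35
  bit 3 = 1: r = r^2 * 33 mod 43 = 35^2 * 33 = 21*33 = 5
  -> B = 5
s = B^a = 5^10 mod 43  (bits of 10 = 1010)
  bit 0 = 1: r = r^2 * 5 mod 43 = 1^2 * 5 = 1*5 = 5
  bit 1 = 0: r = r^2 mod 43 = 5^2 = 25
  bit 2 = 1: r = r^2 * 5 mod 43 = 25^2 * 5 = 23*5 = 29
  bit 3 = 0: r = r^2 mod 43 = 29^2 = 24
  -> s = B^a = 24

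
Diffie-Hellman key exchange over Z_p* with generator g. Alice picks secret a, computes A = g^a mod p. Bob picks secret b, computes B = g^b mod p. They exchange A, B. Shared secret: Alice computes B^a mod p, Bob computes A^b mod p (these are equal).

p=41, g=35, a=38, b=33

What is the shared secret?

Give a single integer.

Answer: 21

Derivation:
A = 35^38 mod 41  (bits of 38 = 100110)
  bit 0 = 1: r = r^2 * 35 mod 41 = 1^2 * 35 = 1*35 = 35
  bit 1 = 0: r = r^2 mod 41 = 35^2 = 36
  bit 2 = 0: r = r^2 mod 41 = 36^2 = 25
  bit 3 = 1: r = r^2 * 35 mod 41 = 25^2 * 35 = 10*35 = 22
  bit 4 = 1: r = r^2 * 35 mod 41 = 22^2 * 35 = 33*35 = 7
  bit 5 = 0: r = r^2 mod 41 = 7^2 = 8
  -> A = 8
B = 35^33 mod 41  (bits of 33 = 100001)
  bit 0 = 1: r = r^2 * 35 mod 41 = 1^2 * 35 = 1*35 = 35
  bit 1 = 0: r = r^2 mod 41 = 35^2 = 36
  bit 2 = 0: r = r^2 mod 41 = 36^2 = 25
  bit 3 = 0: r = r^2 mod 41 = 25^2 = 10
  bit 4 = 0: r = r^2 mod 41 = 10^2 = 18
  bit 5 = 1: r = r^2 * 35 mod 41 = 18^2 * 35 = 37*35 = 24
  -> B = 24
s = B^a = 24^38 mod 41  (bits of 38 = 100110)
  bit 0 = 1: r = r^2 * 24 mod 41 = 1^2 * 24 = 1*24 = 24
  bit 1 = 0: r = r^2 mod 41 = 24^2 = 2
  bit 2 = 0: r = r^2 mod 41 = 2^2 = 4
  bit 3 = 1: r = r^2 * 24 mod 41 = 4^2 * 24 = 16*24 = 15
  bit 4 = 1: r = r^2 * 24 mod 41 = 15^2 * 24 = 20*24 = 29
  bit 5 = 0: r = r^2 mod 41 = 29^2 = 21
  -> s = B^a = 21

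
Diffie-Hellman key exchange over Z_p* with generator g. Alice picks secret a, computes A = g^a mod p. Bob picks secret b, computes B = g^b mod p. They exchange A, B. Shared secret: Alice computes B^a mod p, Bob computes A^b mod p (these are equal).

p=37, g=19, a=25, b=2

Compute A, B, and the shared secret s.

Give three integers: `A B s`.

Answer: 13 28 21

Derivation:
A = 19^25 mod 37  (bits of 25 = 11001)
  bit 0 = 1: r = r^2 * 19 mod 37 = 1^2 * 19 = 1*19 = 19
  bit 1 = 1: r = r^2 * 19 mod 37 = 19^2 * 19 = 28*19 = 14
  bit 2 = 0: r = r^2 mod 37 = 14^2 = 11
  bit 3 = 0: r = r^2 mod 37 = 11^2 = 10
  bit 4 = 1: r = r^2 * 19 mod 37 = 10^2 * 19 = 26*19 = 13
  -> A = 13
B = 19^2 mod 37  (bits of 2 = 10)
  bit 0 = 1: r = r^2 * 19 mod 37 = 1^2 * 19 = 1*19 = 19
  bit 1 = 0: r = r^2 mod 37 = 19^2 = 28
  -> B = 28
s = B^a = 28^25 mod 37  (bits of 25 = 11001)
  bit 0 = 1: r = r^2 * 28 mod 37 = 1^2 * 28 = 1*28 = 28
  bit 1 = 1: r = r^2 * 28 mod 37 = 28^2 * 28 = 7*28 = 11
  bit 2 = 0: r = r^2 mod 37 = 11^2 = 10
  bit 3 = 0: r = r^2 mod 37 = 10^2 = 26
  bit 4 = 1: r = r^2 * 28 mod 37 = 26^2 * 28 = 10*28 = 21
  -> s = B^a = 21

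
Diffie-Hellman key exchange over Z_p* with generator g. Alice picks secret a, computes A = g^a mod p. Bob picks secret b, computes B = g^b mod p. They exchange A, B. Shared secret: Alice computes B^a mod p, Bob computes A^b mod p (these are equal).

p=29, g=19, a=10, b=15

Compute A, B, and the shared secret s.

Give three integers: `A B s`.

Answer: 6 10 6

Derivation:
A = 19^10 mod 29  (bits of 10 = 1010)
  bit 0 = 1: r = r^2 * 19 mod 29 = 1^2 * 19 = 1*19 = 19
  bit 1 = 0: r = r^2 mod 29 = 19^2 = 13
  bit 2 = 1: r = r^2 * 19 mod 29 = 13^2 * 19 = 24*19 = 21
  bit 3 = 0: r = r^2 mod 29 = 21^2 = 6
  -> A = 6
B = 19^15 mod 29  (bits of 15 = 1111)
  bit 0 = 1: r = r^2 * 19 mod 29 = 1^2 * 19 = 1*19 = 19
  bit 1 = 1: r = r^2 * 19 mod 29 = 19^2 * 19 = 13*19 = 15
  bit 2 = 1: r = r^2 * 19 mod 29 = 15^2 * 19 = 22*19 = 12
  bit 3 = 1: r = r^2 * 19 mod 29 = 12^2 * 19 = 28*19 = 10
  -> B = 10
s = B^a = 10^10 mod 29  (bits of 10 = 1010)
  bit 0 = 1: r = r^2 * 10 mod 29 = 1^2 * 10 = 1*10 = 10
  bit 1 = 0: r = r^2 mod 29 = 10^2 = 13
  bit 2 = 1: r = r^2 * 10 mod 29 = 13^2 * 10 = 24*10 = 8
  bit 3 = 0: r = r^2 mod 29 = 8^2 = 6
  -> s = B^a = 6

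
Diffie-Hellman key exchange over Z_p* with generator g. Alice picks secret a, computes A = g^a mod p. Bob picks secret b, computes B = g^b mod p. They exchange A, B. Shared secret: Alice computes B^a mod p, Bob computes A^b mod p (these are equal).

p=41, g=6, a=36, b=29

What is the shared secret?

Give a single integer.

A = 6^36 mod 41  (bits of 36 = 100100)
  bit 0 = 1: r = r^2 * 6 mod 41 = 1^2 * 6 = 1*6 = 6
  bit 1 = 0: r = r^2 mod 41 = 6^2 = 36
  bit 2 = 0: r = r^2 mod 41 = 36^2 = 25
  bit 3 = 1: r = r^2 * 6 mod 41 = 25^2 * 6 = 10*6 = 19
  bit 4 = 0: r = r^2 mod 41 = 19^2 = 33
  bit 5 = 0: r = r^2 mod 41 = 33^2 = 23
  -> A = 23
B = 6^29 mod 41  (bits of 29 = 11101)
  bit 0 = 1: r = r^2 * 6 mod 41 = 1^2 * 6 = 1*6 = 6
  bit 1 = 1: r = r^2 * 6 mod 41 = 6^2 * 6 = 36*6 = 11
  bit 2 = 1: r = r^2 * 6 mod 41 = 11^2 * 6 = 39*6 = 29
  bit 3 = 0: r = r^2 mod 41 = 29^2 = 21
  bit 4 = 1: r = r^2 * 6 mod 41 = 21^2 * 6 = 31*6 = 22
  -> B = 22
s = B^a = 22^36 mod 41  (bits of 36 = 100100)
  bit 0 = 1: r = r^2 * 22 mod 41 = 1^2 * 22 = 1*22 = 22
  bit 1 = 0: r = r^2 mod 41 = 22^2 = 33
  bit 2 = 0: r = r^2 mod 41 = 33^2 = 23
  bit 3 = 1: r = r^2 * 22 mod 41 = 23^2 * 22 = 37*22 = 35
  bit 4 = 0: r = r^2 mod 41 = 35^2 = 36
  bit 5 = 0: r = r^2 mod 41 = 36^2 = 25
  -> s = B^a = 25

Answer: 25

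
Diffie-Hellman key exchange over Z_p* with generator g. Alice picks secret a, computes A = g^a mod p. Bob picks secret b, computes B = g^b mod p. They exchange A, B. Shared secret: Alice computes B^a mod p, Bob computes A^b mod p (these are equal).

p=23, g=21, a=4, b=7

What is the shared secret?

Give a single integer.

A = 21^4 mod 23  (bits of 4 = 100)
  bit 0 = 1: r = r^2 * 21 mod 23 = 1^2 * 21 = 1*21 = 21
  bit 1 = 0: r = r^2 mod 23 = 21^2 = 4
  bit 2 = 0: r = r^2 mod 23 = 4^2 = 16
  -> A = 16
B = 21^7 mod 23  (bits of 7 = 111)
  bit 0 = 1: r = r^2 * 21 mod 23 = 1^2 * 21 = 1*21 = 21
  bit 1 = 1: r = r^2 * 21 mod 23 = 21^2 * 21 = 4*21 = 15
  bit 2 = 1: r = r^2 * 21 mod 23 = 15^2 * 21 = 18*21 = 10
  -> B = 10
s = B^a = 10^4 mod 23  (bits of 4 = 100)
  bit 0 = 1: r = r^2 * 10 mod 23 = 1^2 * 10 = 1*10 = 10
  bit 1 = 0: r = r^2 mod 23 = 10^2 = 8
  bit 2 = 0: r = r^2 mod 23 = 8^2 = 18
  -> s = B^a = 18

Answer: 18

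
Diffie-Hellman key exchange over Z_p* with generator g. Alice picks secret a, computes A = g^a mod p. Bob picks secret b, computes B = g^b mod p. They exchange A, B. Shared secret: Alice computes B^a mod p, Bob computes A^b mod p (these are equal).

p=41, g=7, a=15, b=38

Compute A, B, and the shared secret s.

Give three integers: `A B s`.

Answer: 14 36 9

Derivation:
A = 7^15 mod 41  (bits of 15 = 1111)
  bit 0 = 1: r = r^2 * 7 mod 41 = 1^2 * 7 = 1*7 = 7
  bit 1 = 1: r = r^2 * 7 mod 41 = 7^2 * 7 = 8*7 = 15
  bit 2 = 1: r = r^2 * 7 mod 41 = 15^2 * 7 = 20*7 = 17
  bit 3 = 1: r = r^2 * 7 mod 41 = 17^2 * 7 = 2*7 = 14
  -> A = 14
B = 7^38 mod 41  (bits of 38 = 100110)
  bit 0 = 1: r = r^2 * 7 mod 41 = 1^2 * 7 = 1*7 = 7
  bit 1 = 0: r = r^2 mod 41 = 7^2 = 8
  bit 2 = 0: r = r^2 mod 41 = 8^2 = 23
  bit 3 = 1: r = r^2 * 7 mod 41 = 23^2 * 7 = 37*7 = 13
  bit 4 = 1: r = r^2 * 7 mod 41 = 13^2 * 7 = 5*7 = 35
  bit 5 = 0: r = r^2 mod 41 = 35^2 = 36
  -> B = 36
s = B^a = 36^15 mod 41  (bits of 15 = 1111)
  bit 0 = 1: r = r^2 * 36 mod 41 = 1^2 * 36 = 1*36 = 36
  bit 1 = 1: r = r^2 * 36 mod 41 = 36^2 * 36 = 25*36 = 39
  bit 2 = 1: r = r^2 * 36 mod 41 = 39^2 * 36 = 4*36 = 21
  bit 3 = 1: r = r^2 * 36 mod 41 = 21^2 * 36 = 31*36 = 9
  -> s = B^a = 9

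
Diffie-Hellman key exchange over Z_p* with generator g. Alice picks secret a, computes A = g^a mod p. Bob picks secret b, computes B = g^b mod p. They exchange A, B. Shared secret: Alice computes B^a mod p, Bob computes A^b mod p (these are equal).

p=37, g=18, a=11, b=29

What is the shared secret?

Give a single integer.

A = 18^11 mod 37  (bits of 11 = 1011)
  bit 0 = 1: r = r^2 * 18 mod 37 = 1^2 * 18 = 1*18 = 18
  bit 1 = 0: r = r^2 mod 37 = 18^2 = 28
  bit 2 = 1: r = r^2 * 18 mod 37 = 28^2 * 18 = 7*18 = 15
  bit 3 = 1: r = r^2 * 18 mod 37 = 15^2 * 18 = 3*18 = 17
  -> A = 17
B = 18^29 mod 37  (bits of 29 = 11101)
  bit 0 = 1: r = r^2 * 18 mod 37 = 1^2 * 18 = 1*18 = 18
  bit 1 = 1: r = r^2 * 18 mod 37 = 18^2 * 18 = 28*18 = 23
  bit 2 = 1: r = r^2 * 18 mod 37 = 23^2 * 18 = 11*18 = 13
  bit 3 = 0: r = r^2 mod 37 = 13^2 = 21
  bit 4 = 1: r = r^2 * 18 mod 37 = 21^2 * 18 = 34*18 = 20
  -> B = 20
s = B^a = 20^11 mod 37  (bits of 11 = 1011)
  bit 0 = 1: r = r^2 * 20 mod 37 = 1^2 * 20 = 1*20 = 20
  bit 1 = 0: r = r^2 mod 37 = 20^2 = 30
  bit 2 = 1: r = r^2 * 20 mod 37 = 30^2 * 20 = 12*20 = 18
  bit 3 = 1: r = r^2 * 20 mod 37 = 18^2 * 20 = 28*20 = 5
  -> s = B^a = 5

Answer: 5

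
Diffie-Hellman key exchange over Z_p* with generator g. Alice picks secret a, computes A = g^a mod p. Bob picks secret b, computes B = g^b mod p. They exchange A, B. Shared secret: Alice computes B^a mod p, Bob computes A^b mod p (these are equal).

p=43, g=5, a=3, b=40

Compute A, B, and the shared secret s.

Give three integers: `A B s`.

Answer: 39 31 35

Derivation:
A = 5^3 mod 43  (bits of 3 = 11)
  bit 0 = 1: r = r^2 * 5 mod 43 = 1^2 * 5 = 1*5 = 5
  bit 1 = 1: r = r^2 * 5 mod 43 = 5^2 * 5 = 25*5 = 39
  -> A = 39
B = 5^40 mod 43  (bits of 40 = 101000)
  bit 0 = 1: r = r^2 * 5 mod 43 = 1^2 * 5 = 1*5 = 5
  bit 1 = 0: r = r^2 mod 43 = 5^2 = 25
  bit 2 = 1: r = r^2 * 5 mod 43 = 25^2 * 5 = 23*5 = 29
  bit 3 = 0: r = r^2 mod 43 = 29^2 = 24
  bit 4 = 0: r = r^2 mod 43 = 24^2 = 17
  bit 5 = 0: r = r^2 mod 43 = 17^2 = 31
  -> B = 31
s = B^a = 31^3 mod 43  (bits of 3 = 11)
  bit 0 = 1: r = r^2 * 31 mod 43 = 1^2 * 31 = 1*31 = 31
  bit 1 = 1: r = r^2 * 31 mod 43 = 31^2 * 31 = 15*31 = 35
  -> s = B^a = 35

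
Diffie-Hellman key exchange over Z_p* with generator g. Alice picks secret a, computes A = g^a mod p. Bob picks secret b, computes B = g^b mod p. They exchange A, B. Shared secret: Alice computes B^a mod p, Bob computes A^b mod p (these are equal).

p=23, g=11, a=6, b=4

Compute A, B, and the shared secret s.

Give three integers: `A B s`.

Answer: 9 13 6

Derivation:
A = 11^6 mod 23  (bits of 6 = 110)
  bit 0 = 1: r = r^2 * 11 mod 23 = 1^2 * 11 = 1*11 = 11
  bit 1 = 1: r = r^2 * 11 mod 23 = 11^2 * 11 = 6*11 = 20
  bit 2 = 0: r = r^2 mod 23 = 20^2 = 9
  -> A = 9
B = 11^4 mod 23  (bits of 4 = 100)
  bit 0 = 1: r = r^2 * 11 mod 23 = 1^2 * 11 = 1*11 = 11
  bit 1 = 0: r = r^2 mod 23 = 11^2 = 6
  bit 2 = 0: r = r^2 mod 23 = 6^2 = 13
  -> B = 13
s = B^a = 13^6 mod 23  (bits of 6 = 110)
  bit 0 = 1: r = r^2 * 13 mod 23 = 1^2 * 13 = 1*13 = 13
  bit 1 = 1: r = r^2 * 13 mod 23 = 13^2 * 13 = 8*13 = 12
  bit 2 = 0: r = r^2 mod 23 = 12^2 = 6
  -> s = B^a = 6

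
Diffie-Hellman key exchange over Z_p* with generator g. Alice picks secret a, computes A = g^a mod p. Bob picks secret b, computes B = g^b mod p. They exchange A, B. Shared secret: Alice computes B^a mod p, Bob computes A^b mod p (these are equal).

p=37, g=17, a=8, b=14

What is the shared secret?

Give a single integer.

Answer: 12

Derivation:
A = 17^8 mod 37  (bits of 8 = 1000)
  bit 0 = 1: r = r^2 * 17 mod 37 = 1^2 * 17 = 1*17 = 17
  bit 1 = 0: r = r^2 mod 37 = 17^2 = 30
  bit 2 = 0: r = r^2 mod 37 = 30^2 = 12
  bit 3 = 0: r = r^2 mod 37 = 12^2 = 33
  -> A = 33
B = 17^14 mod 37  (bits of 14 = 1110)
  bit 0 = 1: r = r^2 * 17 mod 37 = 1^2 * 17 = 1*17 = 17
  bit 1 = 1: r = r^2 * 17 mod 37 = 17^2 * 17 = 30*17 = 29
  bit 2 = 1: r = r^2 * 17 mod 37 = 29^2 * 17 = 27*17 = 15
  bit 3 = 0: r = r^2 mod 37 = 15^2 = 3
  -> B = 3
s = B^a = 3^8 mod 37  (bits of 8 = 1000)
  bit 0 = 1: r = r^2 * 3 mod 37 = 1^2 * 3 = 1*3 = 3
  bit 1 = 0: r = r^2 mod 37 = 3^2 = 9
  bit 2 = 0: r = r^2 mod 37 = 9^2 = 7
  bit 3 = 0: r = r^2 mod 37 = 7^2 = 12
  -> s = B^a = 12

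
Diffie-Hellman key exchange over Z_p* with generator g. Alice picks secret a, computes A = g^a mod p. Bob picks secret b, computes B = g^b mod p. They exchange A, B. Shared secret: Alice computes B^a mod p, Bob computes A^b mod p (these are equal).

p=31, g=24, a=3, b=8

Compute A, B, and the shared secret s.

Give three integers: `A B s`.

Answer: 29 10 8

Derivation:
A = 24^3 mod 31  (bits of 3 = 11)
  bit 0 = 1: r = r^2 * 24 mod 31 = 1^2 * 24 = 1*24 = 24
  bit 1 = 1: r = r^2 * 24 mod 31 = 24^2 * 24 = 18*24 = 29
  -> A = 29
B = 24^8 mod 31  (bits of 8 = 1000)
  bit 0 = 1: r = r^2 * 24 mod 31 = 1^2 * 24 = 1*24 = 24
  bit 1 = 0: r = r^2 mod 31 = 24^2 = 18
  bit 2 = 0: r = r^2 mod 31 = 18^2 = 14
  bit 3 = 0: r = r^2 mod 31 = 14^2 = 10
  -> B = 10
s = B^a = 10^3 mod 31  (bits of 3 = 11)
  bit 0 = 1: r = r^2 * 10 mod 31 = 1^2 * 10 = 1*10 = 10
  bit 1 = 1: r = r^2 * 10 mod 31 = 10^2 * 10 = 7*10 = 8
  -> s = B^a = 8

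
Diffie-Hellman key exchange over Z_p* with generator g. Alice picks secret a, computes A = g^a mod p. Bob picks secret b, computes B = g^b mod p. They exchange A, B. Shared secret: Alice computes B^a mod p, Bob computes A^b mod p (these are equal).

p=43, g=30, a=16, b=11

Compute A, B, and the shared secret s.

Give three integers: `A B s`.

Answer: 25 20 38

Derivation:
A = 30^16 mod 43  (bits of 16 = 10000)
  bit 0 = 1: r = r^2 * 30 mod 43 = 1^2 * 30 = 1*30 = 30
  bit 1 = 0: r = r^2 mod 43 = 30^2 = 40
  bit 2 = 0: r = r^2 mod 43 = 40^2 = 9
  bit 3 = 0: r = r^2 mod 43 = 9^2 = 38
  bit 4 = 0: r = r^2 mod 43 = 38^2 = 25
  -> A = 25
B = 30^11 mod 43  (bits of 11 = 1011)
  bit 0 = 1: r = r^2 * 30 mod 43 = 1^2 * 30 = 1*30 = 30
  bit 1 = 0: r = r^2 mod 43 = 30^2 = 40
  bit 2 = 1: r = r^2 * 30 mod 43 = 40^2 * 30 = 9*30 = 12
  bit 3 = 1: r = r^2 * 30 mod 43 = 12^2 * 30 = 15*30 = 20
  -> B = 20
s = B^a = 20^16 mod 43  (bits of 16 = 10000)
  bit 0 = 1: r = r^2 * 20 mod 43 = 1^2 * 20 = 1*20 = 20
  bit 1 = 0: r = r^2 mod 43 = 20^2 = 13
  bit 2 = 0: r = r^2 mod 43 = 13^2 = 40
  bit 3 = 0: r = r^2 mod 43 = 40^2 = 9
  bit 4 = 0: r = r^2 mod 43 = 9^2 = 38
  -> s = B^a = 38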